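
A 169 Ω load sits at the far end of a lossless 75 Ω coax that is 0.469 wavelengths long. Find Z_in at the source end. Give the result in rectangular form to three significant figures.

βl = 2π × 0.469 = 169°
tan(βl) = tan(169°) = -0.197
Z_in = Z_0·(Z_L + jZ_0·tanβl)/(Z_0 + jZ_L·tanβl)
     = 75·(169 − j14.8)/(75 − j33.3)

Z_in ≈ 147 + j50.4 Ω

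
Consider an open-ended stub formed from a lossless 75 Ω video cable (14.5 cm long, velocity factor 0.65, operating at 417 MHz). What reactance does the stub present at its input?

λ = v/f = 0.65·c / 417 MHz = 0.468 m
βl = 2π·l/λ = 2π × 0.31 = 112°
tan(βl) = -2.52
For an open-ended stub, Z_in = −jZ_0·cot(βl) = −jZ_0/tan(βl)

X_in ≈ 29.7 Ω (inductive)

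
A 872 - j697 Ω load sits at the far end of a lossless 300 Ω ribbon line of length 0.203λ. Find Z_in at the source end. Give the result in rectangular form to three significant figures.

βl = 2π × 0.203 = 73.1°
tan(βl) = tan(73.1°) = 3.29
Z_in = Z_0·(Z_L + jZ_0·tanβl)/(Z_0 + jZ_L·tanβl)
     = 300·(872 + j289)/(2590 + j2870)

Z_in ≈ 62.1 − j35.2 Ω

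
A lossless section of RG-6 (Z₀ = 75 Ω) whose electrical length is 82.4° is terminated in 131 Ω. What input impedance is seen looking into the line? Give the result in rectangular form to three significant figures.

Z_in ≈ 43.4 − j6.69 Ω

tan(βl) = tan(82.4°) = 7.49
Z_in = Z_0·(Z_L + jZ_0·tanβl)/(Z_0 + jZ_L·tanβl)
     = 75·(131 + j562)/(75 + j982)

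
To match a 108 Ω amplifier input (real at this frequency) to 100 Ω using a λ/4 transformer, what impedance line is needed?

Z_qwt = √(Z_0·R_L) = √(100 × 108) = √10800

Z_qwt ≈ 104 Ω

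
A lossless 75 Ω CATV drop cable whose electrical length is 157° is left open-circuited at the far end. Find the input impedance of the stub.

Z_in ≈ +j177 Ω

tan(βl) = -0.424
For an open-circuited stub, Z_in = −jZ_0·cot(βl) = −jZ_0/tan(βl)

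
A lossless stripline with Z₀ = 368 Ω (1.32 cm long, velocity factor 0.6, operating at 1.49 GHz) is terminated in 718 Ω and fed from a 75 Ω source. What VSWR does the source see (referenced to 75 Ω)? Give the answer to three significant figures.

λ = v/f = 0.6·c / 1.49 GHz = 0.121 m
βl = 2π·l/λ = 2π × 0.109 = 39.3°
tan(βl) = 0.82
Z_in = Z_0·(Z_L + jZ_0·tanβl)/(Z_0 + jZ_L·tanβl) = 337 − j238 Ω
Γ_s = (Z_in − Z_s)/(Z_in + Z_s) = (262 − j238)/(412 − j238), |Γ_s| = 0.744
VSWR = (1 + |Γ_s|)/(1 − |Γ_s|)

VSWR ≈ 6.81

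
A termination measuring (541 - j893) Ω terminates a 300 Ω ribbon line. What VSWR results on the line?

Γ = (Z_L − Z_0)/(Z_L + Z_0) = (241 − j893)/(841 − j893)
|Γ| = 925/1230 = 0.754
VSWR = (1 + |Γ|)/(1 − |Γ|) = 1.75/0.246

VSWR ≈ 7.13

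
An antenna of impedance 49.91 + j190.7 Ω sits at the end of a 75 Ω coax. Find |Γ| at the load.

|Γ| ≈ 0.844

Γ = (Z_L − Z_0)/(Z_L + Z_0) = (-25.09 + j190.7)/(124.9 + j190.7)
|Γ| = 192/228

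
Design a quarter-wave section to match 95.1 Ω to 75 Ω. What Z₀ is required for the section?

Z_qwt ≈ 84.5 Ω

Z_qwt = √(Z_0·R_L) = √(75 × 95.1) = √7132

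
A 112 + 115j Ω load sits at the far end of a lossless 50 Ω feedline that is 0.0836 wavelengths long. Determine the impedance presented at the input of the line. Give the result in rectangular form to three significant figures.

βl = 2π × 0.0836 = 30.1°
tan(βl) = tan(30.1°) = 0.58
Z_in = Z_0·(Z_L + jZ_0·tanβl)/(Z_0 + jZ_L·tanβl)
     = 50·(112 + j144)/(-16.7 + j64.9)

Z_in ≈ 83.3 − j108 Ω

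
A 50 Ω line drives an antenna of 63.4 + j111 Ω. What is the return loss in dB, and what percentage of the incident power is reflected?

RL ≈ 3.04 dB; 49.6% of incident power reflected

Γ = (13.4 + j111)/(113.4 + j111), |Γ| = 0.705
RL = −20·log₁₀(0.705) = 3.04 dB
P_refl/P_inc = |Γ|² = 0.496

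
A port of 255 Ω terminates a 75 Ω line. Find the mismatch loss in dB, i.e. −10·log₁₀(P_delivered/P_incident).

mismatch loss ≈ 1.53 dB

Γ = (255 − 75)/(255 + 75) = 0.545
|Γ|² = 0.298, so P_del/P_inc = 1 − |Γ|² = 0.702
ML = −10·log₁₀(1 − |Γ|²)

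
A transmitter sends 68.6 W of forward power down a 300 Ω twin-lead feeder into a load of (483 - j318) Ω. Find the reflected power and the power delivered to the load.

P_reflected ≈ 12.9 W; P_delivered ≈ 55.7 W

|Γ| = |(183 − j318)/(783 − j318)| = 0.434
|Γ|² = 0.188
P_refl = |Γ|²·P_inc = 12.9 W, P_del = (1 − |Γ|²)·P_inc = 55.7 W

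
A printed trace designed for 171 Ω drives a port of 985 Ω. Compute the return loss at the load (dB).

RL ≈ 3.05 dB

Γ = (985 − 171)/(985 + 171) = 0.704
RL = −20·log₁₀|Γ| = −20·log₁₀(0.704)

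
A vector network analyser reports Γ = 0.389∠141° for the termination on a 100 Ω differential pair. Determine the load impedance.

Z_L ≈ 48.3 + j27.9 Ω

Z_L = Z_0·(1 + Γ)/(1 − Γ) = 100·(0.698 + j0.245)/(1.3 − j0.245)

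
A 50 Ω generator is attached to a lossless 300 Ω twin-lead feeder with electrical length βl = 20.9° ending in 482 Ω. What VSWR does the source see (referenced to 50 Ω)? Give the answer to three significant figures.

tan(βl) = 0.382
Z_in = Z_0·(Z_L + jZ_0·tanβl)/(Z_0 + jZ_L·tanβl) = 401 − j132 Ω
Γ_s = (Z_in − Z_s)/(Z_in + Z_s) = (351 − j132)/(451 − j132), |Γ_s| = 0.798
VSWR = (1 + |Γ_s|)/(1 − |Γ_s|)

VSWR ≈ 8.9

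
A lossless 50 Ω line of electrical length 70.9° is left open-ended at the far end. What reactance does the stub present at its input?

X_in ≈ -17.3 Ω (capacitive)

tan(βl) = 2.89
For an open-ended stub, Z_in = −jZ_0·cot(βl) = −jZ_0/tan(βl)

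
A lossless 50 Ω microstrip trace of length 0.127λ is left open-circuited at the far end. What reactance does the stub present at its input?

βl = 2π × 0.127 = 45.7°
tan(βl) = 1.03
For an open-circuited stub, Z_in = −jZ_0·cot(βl) = −jZ_0/tan(βl)

X_in ≈ -48.8 Ω (capacitive)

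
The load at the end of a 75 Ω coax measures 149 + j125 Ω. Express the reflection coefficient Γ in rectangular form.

Γ ≈ 0.489 + j0.285

Γ = (Z_L − Z_0)/(Z_L + Z_0) = (74 + j125)/(224 + j125)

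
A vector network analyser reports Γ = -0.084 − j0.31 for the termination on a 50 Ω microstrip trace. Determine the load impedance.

Z_L = Z_0·(1 + Γ)/(1 − Γ) = 50·(0.916 − j0.31)/(1.08 + j0.31)

Z_L ≈ 35.3 − j24.4 Ω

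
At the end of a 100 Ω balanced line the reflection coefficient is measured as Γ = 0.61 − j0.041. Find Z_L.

Z_L ≈ 407 − j53.3 Ω

Z_L = Z_0·(1 + Γ)/(1 − Γ) = 100·(1.61 − j0.041)/(0.39 + j0.041)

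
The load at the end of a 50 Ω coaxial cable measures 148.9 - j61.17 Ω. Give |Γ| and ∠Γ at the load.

Γ ≈ 0.559 ∠ -14.6°

Γ = (Z_L − Z_0)/(Z_L + Z_0) = (98.9 − j61.17)/(198.9 − j61.17)
|Γ| = 116/208 = 0.559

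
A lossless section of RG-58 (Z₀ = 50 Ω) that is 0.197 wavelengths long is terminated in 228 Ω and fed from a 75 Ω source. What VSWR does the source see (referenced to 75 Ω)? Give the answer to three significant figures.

VSWR ≈ 6.44

βl = 2π × 0.197 = 70.9°
tan(βl) = 2.89
Z_in = Z_0·(Z_L + jZ_0·tanβl)/(Z_0 + jZ_L·tanβl) = 12.2 − j16.4 Ω
Γ_s = (Z_in − Z_s)/(Z_in + Z_s) = (-62.8 − j16.4)/(87.2 − j16.4), |Γ_s| = 0.731
VSWR = (1 + |Γ_s|)/(1 − |Γ_s|)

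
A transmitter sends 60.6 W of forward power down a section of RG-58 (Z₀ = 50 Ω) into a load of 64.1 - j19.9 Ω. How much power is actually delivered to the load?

P_delivered ≈ 57.9 W

|Γ| = |(14.1 − j19.9)/(114.1 − j19.9)| = 0.211
|Γ|² = 0.0443
P_refl = |Γ|²·P_inc = 2.69 W, P_del = (1 − |Γ|²)·P_inc = 57.9 W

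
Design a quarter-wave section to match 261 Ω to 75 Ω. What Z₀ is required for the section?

Z_qwt = √(Z_0·R_L) = √(75 × 261) = √19580

Z_qwt ≈ 140 Ω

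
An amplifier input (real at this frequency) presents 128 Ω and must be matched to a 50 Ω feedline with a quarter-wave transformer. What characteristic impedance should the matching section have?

Z_qwt ≈ 80 Ω

Z_qwt = √(Z_0·R_L) = √(50 × 128) = √6400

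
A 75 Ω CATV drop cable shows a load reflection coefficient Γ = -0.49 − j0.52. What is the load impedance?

Z_L ≈ 14.7 − j31.3 Ω

Z_L = Z_0·(1 + Γ)/(1 − Γ) = 75·(0.51 − j0.52)/(1.49 + j0.52)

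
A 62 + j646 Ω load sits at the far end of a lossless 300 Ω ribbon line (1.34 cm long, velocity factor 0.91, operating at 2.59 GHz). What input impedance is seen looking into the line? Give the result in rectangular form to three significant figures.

λ = v/f = 0.91·c / 2.59 GHz = 0.105 m
βl = 2π·l/λ = 2π × 0.127 = 45.8°
tan(βl) = tan(45.8°) = 1.03
Z_in = Z_0·(Z_L + jZ_0·tanβl)/(Z_0 + jZ_L·tanβl)
     = 300·(62 + j954)/(-364 + j63.7)

Z_in ≈ 84.2 − j773 Ω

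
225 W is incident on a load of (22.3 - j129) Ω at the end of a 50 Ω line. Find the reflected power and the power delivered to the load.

P_reflected ≈ 179 W; P_delivered ≈ 45.9 W

|Γ| = |(-27.7 − j129)/(72.3 − j129)| = 0.892
|Γ|² = 0.796
P_refl = |Γ|²·P_inc = 179 W, P_del = (1 − |Γ|²)·P_inc = 45.9 W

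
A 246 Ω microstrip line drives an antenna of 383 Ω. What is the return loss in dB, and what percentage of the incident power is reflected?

Γ = (383 − 246)/(383 + 246) = 0.218
RL = −20·log₁₀(0.218) = 13.2 dB
P_refl/P_inc = |Γ|² = 0.0474

RL ≈ 13.2 dB; 4.74% of incident power reflected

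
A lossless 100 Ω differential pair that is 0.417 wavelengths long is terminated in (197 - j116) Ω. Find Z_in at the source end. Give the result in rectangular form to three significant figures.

βl = 2π × 0.417 = 150°
tan(βl) = tan(150°) = -0.575
Z_in = Z_0·(Z_L + jZ_0·tanβl)/(Z_0 + jZ_L·tanβl)
     = 100·(197 − j173)/(33.4 − j113)

Z_in ≈ 188 + j119 Ω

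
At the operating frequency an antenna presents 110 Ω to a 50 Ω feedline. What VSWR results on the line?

Γ = (110 − 50)/(110 + 50) = 0.375
VSWR = (1 + 0.375)/(1 − 0.375)

VSWR ≈ 2.2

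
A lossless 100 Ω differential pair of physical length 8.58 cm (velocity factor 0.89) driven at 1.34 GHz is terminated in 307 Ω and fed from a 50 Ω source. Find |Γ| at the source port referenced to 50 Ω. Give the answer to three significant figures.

|Γ| ≈ 0.687

λ = v/f = 0.89·c / 1.34 GHz = 0.199 m
βl = 2π·l/λ = 2π × 0.431 = 155°
tan(βl) = -0.466
Z_in = Z_0·(Z_L + jZ_0·tanβl)/(Z_0 + jZ_L·tanβl) = 123 + j129 Ω
Γ_s = (Z_in − Z_s)/(Z_in + Z_s) = (72.7 + j129)/(173 + j129), |Γ_s| = 0.687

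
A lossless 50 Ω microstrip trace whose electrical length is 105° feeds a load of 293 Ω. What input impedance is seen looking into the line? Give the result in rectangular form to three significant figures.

Z_in ≈ 9.13 + j13 Ω

tan(βl) = tan(105°) = -3.73
Z_in = Z_0·(Z_L + jZ_0·tanβl)/(Z_0 + jZ_L·tanβl)
     = 50·(293 − j187)/(50 − j1090)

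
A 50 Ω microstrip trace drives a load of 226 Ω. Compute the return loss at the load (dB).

Γ = (226 − 50)/(226 + 50) = 0.638
RL = −20·log₁₀|Γ| = −20·log₁₀(0.638)

RL ≈ 3.91 dB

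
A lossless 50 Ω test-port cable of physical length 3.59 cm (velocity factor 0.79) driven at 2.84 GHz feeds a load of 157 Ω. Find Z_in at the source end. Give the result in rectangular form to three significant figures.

Z_in ≈ 60.4 + j65.6 Ω

λ = v/f = 0.79·c / 2.84 GHz = 0.0835 m
βl = 2π·l/λ = 2π × 0.43 = 155°
tan(βl) = tan(155°) = -0.469
Z_in = Z_0·(Z_L + jZ_0·tanβl)/(Z_0 + jZ_L·tanβl)
     = 50·(157 − j23.5)/(50 − j73.6)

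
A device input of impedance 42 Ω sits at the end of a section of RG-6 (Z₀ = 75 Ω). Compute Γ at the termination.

Γ = (Z_L − Z_0)/(Z_L + Z_0) = (42 − 75)/(42 + 75) = -33/117

Γ = -0.282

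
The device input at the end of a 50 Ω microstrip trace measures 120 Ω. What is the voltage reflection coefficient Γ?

Γ = (Z_L − Z_0)/(Z_L + Z_0) = (120 − 50)/(120 + 50) = 70/170

Γ = 0.412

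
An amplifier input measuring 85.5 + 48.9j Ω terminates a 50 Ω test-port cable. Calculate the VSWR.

VSWR ≈ 2.45

Γ = (Z_L − Z_0)/(Z_L + Z_0) = (35.5 + j48.9)/(135.5 + j48.9)
|Γ| = 60.4/144 = 0.419
VSWR = (1 + |Γ|)/(1 − |Γ|) = 1.42/0.581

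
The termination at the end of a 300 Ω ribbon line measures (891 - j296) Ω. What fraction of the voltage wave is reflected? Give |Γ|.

|Γ| ≈ 0.539

Γ = (Z_L − Z_0)/(Z_L + Z_0) = (591 − j296)/(1191 − j296)
|Γ| = 661/1230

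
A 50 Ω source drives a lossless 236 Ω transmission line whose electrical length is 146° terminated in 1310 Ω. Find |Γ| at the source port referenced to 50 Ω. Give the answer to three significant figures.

|Γ| ≈ 0.898

tan(βl) = -0.675
Z_in = Z_0·(Z_L + jZ_0·tanβl)/(Z_0 + jZ_L·tanβl) = 127 + j316 Ω
Γ_s = (Z_in − Z_s)/(Z_in + Z_s) = (76.9 + j316)/(177 + j316), |Γ_s| = 0.898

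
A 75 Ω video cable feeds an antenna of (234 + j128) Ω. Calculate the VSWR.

Γ = (Z_L − Z_0)/(Z_L + Z_0) = (159 + j128)/(309 + j128)
|Γ| = 204/334 = 0.61
VSWR = (1 + |Γ|)/(1 − |Γ|) = 1.61/0.39

VSWR ≈ 4.13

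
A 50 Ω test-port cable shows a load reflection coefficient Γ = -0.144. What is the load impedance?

Z_L ≈ 37.4 Ω

Z_L = Z_0·(1 + Γ)/(1 − Γ) = 50·(0.856)/(1.14)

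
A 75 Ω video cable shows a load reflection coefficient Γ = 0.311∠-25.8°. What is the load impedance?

Z_L = Z_0·(1 + Γ)/(1 − Γ) = 75·(1.28 − j0.135)/(0.72 + j0.135)

Z_L ≈ 126 − j37.8 Ω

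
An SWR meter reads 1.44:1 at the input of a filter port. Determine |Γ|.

|Γ| = (S − 1)/(S + 1) = (1.44 − 1)/(1.44 + 1) = 0.44/2.44

|Γ| ≈ 0.18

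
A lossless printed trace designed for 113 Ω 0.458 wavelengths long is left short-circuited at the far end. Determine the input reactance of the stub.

βl = 2π × 0.458 = 165°
tan(βl) = -0.27
For a short-circuited stub, Z_in = jZ_0·tan(βl)

X_in ≈ -30.5 Ω (capacitive)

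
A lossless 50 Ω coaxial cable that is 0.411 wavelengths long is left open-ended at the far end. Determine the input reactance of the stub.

βl = 2π × 0.411 = 148°
tan(βl) = -0.626
For an open-ended stub, Z_in = −jZ_0·cot(βl) = −jZ_0/tan(βl)

X_in ≈ 79.9 Ω (inductive)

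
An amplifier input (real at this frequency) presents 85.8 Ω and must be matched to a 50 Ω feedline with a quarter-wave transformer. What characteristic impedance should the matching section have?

Z_qwt ≈ 65.5 Ω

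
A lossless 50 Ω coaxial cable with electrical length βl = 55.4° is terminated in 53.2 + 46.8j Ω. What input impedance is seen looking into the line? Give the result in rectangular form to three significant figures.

tan(βl) = tan(55.4°) = 1.45
Z_in = Z_0·(Z_L + jZ_0·tanβl)/(Z_0 + jZ_L·tanβl)
     = 50·(53.2 + j119)/(-17.8 + j77.1)

Z_in ≈ 65.8 − j49.7 Ω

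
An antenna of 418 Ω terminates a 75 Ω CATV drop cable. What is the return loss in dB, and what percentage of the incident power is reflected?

Γ = (418 − 75)/(418 + 75) = 0.696
RL = −20·log₁₀(0.696) = 3.15 dB
P_refl/P_inc = |Γ|² = 0.484

RL ≈ 3.15 dB; 48.4% of incident power reflected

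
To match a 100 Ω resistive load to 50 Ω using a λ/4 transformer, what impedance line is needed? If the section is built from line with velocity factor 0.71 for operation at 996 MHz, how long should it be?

Z_qwt = √(Z_0·R_L) = √(50 × 100) = √5000
λ = 0.71·c/f = 0.214 m, so l = λ/4 = 0.0535 m

Z_qwt ≈ 70.7 Ω; length ≈ 5.35 cm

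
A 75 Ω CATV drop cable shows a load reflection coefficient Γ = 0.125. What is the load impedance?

Z_L = Z_0·(1 + Γ)/(1 − Γ) = 75·(1.12)/(0.875)

Z_L ≈ 96.4 Ω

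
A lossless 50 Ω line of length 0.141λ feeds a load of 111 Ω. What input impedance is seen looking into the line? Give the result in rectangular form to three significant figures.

Z_in ≈ 33.1 − j28.7 Ω

βl = 2π × 0.141 = 50.8°
tan(βl) = tan(50.8°) = 1.22
Z_in = Z_0·(Z_L + jZ_0·tanβl)/(Z_0 + jZ_L·tanβl)
     = 50·(111 + j61.2)/(50 + j136)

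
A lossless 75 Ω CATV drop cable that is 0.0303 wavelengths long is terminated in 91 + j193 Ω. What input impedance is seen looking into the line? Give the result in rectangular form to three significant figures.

βl = 2π × 0.0303 = 10.9°
tan(βl) = tan(10.9°) = 0.193
Z_in = Z_0·(Z_L + jZ_0·tanβl)/(Z_0 + jZ_L·tanβl)
     = 75·(91 + j207)/(37.8 + j17.5)

Z_in ≈ 306 + j270 Ω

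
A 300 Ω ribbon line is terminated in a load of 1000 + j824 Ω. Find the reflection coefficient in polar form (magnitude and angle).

Γ = (Z_L − Z_0)/(Z_L + Z_0) = (700 + j824)/(1300 + j824)
|Γ| = 1080/1540 = 0.702

Γ ≈ 0.702 ∠ 17.3°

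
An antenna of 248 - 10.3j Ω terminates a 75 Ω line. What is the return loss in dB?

RL ≈ 5.41 dB

Γ = (173 − j10.3)/(323 − j10.3), |Γ| = 0.536
RL = −20·log₁₀|Γ| = −20·log₁₀(0.536)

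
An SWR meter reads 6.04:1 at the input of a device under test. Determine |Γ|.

|Γ| = (S − 1)/(S + 1) = (6.04 − 1)/(6.04 + 1) = 5.04/7.04

|Γ| ≈ 0.716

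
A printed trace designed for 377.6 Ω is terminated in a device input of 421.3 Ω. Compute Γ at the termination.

Γ = 0.0547

Γ = (Z_L − Z_0)/(Z_L + Z_0) = (421.3 − 377.6)/(421.3 + 377.6) = 43.7/798.9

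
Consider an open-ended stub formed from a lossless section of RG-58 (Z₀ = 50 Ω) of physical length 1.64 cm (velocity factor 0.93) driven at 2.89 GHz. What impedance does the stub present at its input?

λ = v/f = 0.93·c / 2.89 GHz = 0.0965 m
βl = 2π·l/λ = 2π × 0.17 = 61.2°
tan(βl) = 1.82
For an open-ended stub, Z_in = −jZ_0·cot(βl) = −jZ_0/tan(βl)

Z_in ≈ −j27.5 Ω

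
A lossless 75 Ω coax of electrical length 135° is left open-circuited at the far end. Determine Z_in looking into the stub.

tan(βl) = -1
For an open-circuited stub, Z_in = −jZ_0·cot(βl) = −jZ_0/tan(βl)

Z_in ≈ +j75 Ω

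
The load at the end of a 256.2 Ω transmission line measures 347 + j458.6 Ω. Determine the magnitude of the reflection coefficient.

|Γ| ≈ 0.617

Γ = (Z_L − Z_0)/(Z_L + Z_0) = (90.8 + j458.6)/(603.2 + j458.6)
|Γ| = 468/758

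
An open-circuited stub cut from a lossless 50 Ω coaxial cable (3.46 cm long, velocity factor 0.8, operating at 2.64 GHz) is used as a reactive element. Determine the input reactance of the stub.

X_in ≈ 53.6 Ω (inductive)

λ = v/f = 0.8·c / 2.64 GHz = 0.0909 m
βl = 2π·l/λ = 2π × 0.381 = 137°
tan(βl) = -0.932
For an open-circuited stub, Z_in = −jZ_0·cot(βl) = −jZ_0/tan(βl)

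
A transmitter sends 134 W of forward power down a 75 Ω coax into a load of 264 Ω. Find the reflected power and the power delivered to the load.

P_reflected ≈ 41.7 W; P_delivered ≈ 92.3 W

Γ = (264 − 75)/(264 + 75) = 0.558
|Γ|² = 0.311
P_refl = |Γ|²·P_inc = 41.7 W, P_del = (1 − |Γ|²)·P_inc = 92.3 W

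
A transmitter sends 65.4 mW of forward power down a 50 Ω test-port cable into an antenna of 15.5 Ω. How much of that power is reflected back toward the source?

Γ = (15.5 − 50)/(15.5 + 50) = -0.527
|Γ|² = 0.277
P_refl = |Γ|²·P_inc = 18.1 mW, P_del = (1 − |Γ|²)·P_inc = 47.3 mW

P_reflected ≈ 18.1 mW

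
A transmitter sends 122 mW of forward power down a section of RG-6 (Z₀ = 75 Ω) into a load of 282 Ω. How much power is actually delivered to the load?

Γ = (282 − 75)/(282 + 75) = 0.58
|Γ|² = 0.336
P_refl = |Γ|²·P_inc = 41 mW, P_del = (1 − |Γ|²)·P_inc = 81 mW

P_delivered ≈ 81 mW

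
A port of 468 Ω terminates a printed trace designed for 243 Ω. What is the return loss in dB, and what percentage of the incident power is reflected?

RL ≈ 9.99 dB; 10% of incident power reflected

Γ = (468 − 243)/(468 + 243) = 0.316
RL = −20·log₁₀(0.316) = 9.99 dB
P_refl/P_inc = |Γ|² = 0.1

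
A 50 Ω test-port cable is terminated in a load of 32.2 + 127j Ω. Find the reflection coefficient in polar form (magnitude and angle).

Γ ≈ 0.848 ∠ 40.9°

Γ = (Z_L − Z_0)/(Z_L + Z_0) = (-17.8 + j127)/(82.2 + j127)
|Γ| = 128/151 = 0.848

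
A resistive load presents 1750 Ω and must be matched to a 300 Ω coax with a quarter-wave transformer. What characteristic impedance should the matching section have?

Z_qwt = √(Z_0·R_L) = √(300 × 1750) = √525000

Z_qwt ≈ 725 Ω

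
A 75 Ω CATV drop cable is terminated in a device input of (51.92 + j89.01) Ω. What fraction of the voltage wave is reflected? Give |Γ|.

|Γ| ≈ 0.593

Γ = (Z_L − Z_0)/(Z_L + Z_0) = (-23.08 + j89.01)/(126.9 + j89.01)
|Γ| = 92/155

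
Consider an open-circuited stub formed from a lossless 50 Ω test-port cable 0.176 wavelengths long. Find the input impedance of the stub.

Z_in ≈ −j25.1 Ω

βl = 2π × 0.176 = 63.4°
tan(βl) = 1.99
For an open-circuited stub, Z_in = −jZ_0·cot(βl) = −jZ_0/tan(βl)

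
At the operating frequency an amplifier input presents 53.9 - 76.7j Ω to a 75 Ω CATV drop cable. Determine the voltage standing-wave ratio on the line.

VSWR ≈ 3.26

Γ = (Z_L − Z_0)/(Z_L + Z_0) = (-21.1 − j76.7)/(128.9 − j76.7)
|Γ| = 79.5/150 = 0.53
VSWR = (1 + |Γ|)/(1 − |Γ|) = 1.53/0.47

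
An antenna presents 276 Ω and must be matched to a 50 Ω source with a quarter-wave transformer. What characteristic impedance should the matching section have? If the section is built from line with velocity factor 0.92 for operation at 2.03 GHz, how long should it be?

Z_qwt ≈ 117 Ω; length ≈ 3.4 cm

Z_qwt = √(Z_0·R_L) = √(50 × 276) = √13800
λ = 0.92·c/f = 0.136 m, so l = λ/4 = 0.034 m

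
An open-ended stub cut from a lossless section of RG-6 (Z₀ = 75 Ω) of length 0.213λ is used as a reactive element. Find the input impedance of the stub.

βl = 2π × 0.213 = 76.7°
tan(βl) = 4.22
For an open-ended stub, Z_in = −jZ_0·cot(βl) = −jZ_0/tan(βl)

Z_in ≈ −j17.8 Ω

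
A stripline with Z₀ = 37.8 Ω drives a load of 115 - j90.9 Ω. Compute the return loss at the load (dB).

Γ = (77.2 − j90.9)/(152.8 − j90.9), |Γ| = 0.671
RL = −20·log₁₀|Γ| = −20·log₁₀(0.671)

RL ≈ 3.47 dB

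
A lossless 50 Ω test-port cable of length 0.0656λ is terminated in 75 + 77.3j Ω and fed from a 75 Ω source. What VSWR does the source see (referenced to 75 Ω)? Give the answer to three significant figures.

βl = 2π × 0.0656 = 23.6°
tan(βl) = 0.437
Z_in = Z_0·(Z_L + jZ_0·tanβl)/(Z_0 + jZ_L·tanβl) = 167 − j31.9 Ω
Γ_s = (Z_in − Z_s)/(Z_in + Z_s) = (91.9 − j31.9)/(242 − j31.9), |Γ_s| = 0.399
VSWR = (1 + |Γ_s|)/(1 − |Γ_s|)

VSWR ≈ 2.33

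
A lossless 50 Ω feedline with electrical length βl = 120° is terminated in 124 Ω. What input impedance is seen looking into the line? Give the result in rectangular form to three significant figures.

Z_in ≈ 25.5 + j22.9 Ω

tan(βl) = tan(120°) = -1.73
Z_in = Z_0·(Z_L + jZ_0·tanβl)/(Z_0 + jZ_L·tanβl)
     = 50·(124 − j86.6)/(50 − j215)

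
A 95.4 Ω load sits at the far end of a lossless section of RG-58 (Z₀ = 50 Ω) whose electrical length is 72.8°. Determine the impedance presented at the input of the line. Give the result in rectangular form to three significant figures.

tan(βl) = tan(72.8°) = 3.23
Z_in = Z_0·(Z_L + jZ_0·tanβl)/(Z_0 + jZ_L·tanβl)
     = 50·(95.4 + j162)/(50 + j308)

Z_in ≈ 28 − j10.9 Ω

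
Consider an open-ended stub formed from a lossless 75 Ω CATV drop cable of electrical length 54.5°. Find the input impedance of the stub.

Z_in ≈ −j53.5 Ω

tan(βl) = 1.4
For an open-ended stub, Z_in = −jZ_0·cot(βl) = −jZ_0/tan(βl)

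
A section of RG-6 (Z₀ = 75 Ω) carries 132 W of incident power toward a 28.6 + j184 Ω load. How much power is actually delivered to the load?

P_delivered ≈ 25.4 W

|Γ| = |(-46.4 + j184)/(103.6 + j184)| = 0.899
|Γ|² = 0.808
P_refl = |Γ|²·P_inc = 107 W, P_del = (1 − |Γ|²)·P_inc = 25.4 W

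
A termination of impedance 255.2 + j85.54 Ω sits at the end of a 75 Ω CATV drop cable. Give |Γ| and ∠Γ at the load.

Γ = (Z_L − Z_0)/(Z_L + Z_0) = (180.2 + j85.54)/(330.2 + j85.54)
|Γ| = 199/341 = 0.585

Γ ≈ 0.585 ∠ 10.9°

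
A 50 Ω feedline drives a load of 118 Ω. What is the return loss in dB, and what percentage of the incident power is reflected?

Γ = (118 − 50)/(118 + 50) = 0.405
RL = −20·log₁₀(0.405) = 7.86 dB
P_refl/P_inc = |Γ|² = 0.164

RL ≈ 7.86 dB; 16.4% of incident power reflected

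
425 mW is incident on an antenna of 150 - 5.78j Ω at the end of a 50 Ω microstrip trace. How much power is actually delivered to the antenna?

P_delivered ≈ 318 mW

|Γ| = |(100 − j5.78)/(200 − j5.78)| = 0.501
|Γ|² = 0.251
P_refl = |Γ|²·P_inc = 107 mW, P_del = (1 − |Γ|²)·P_inc = 318 mW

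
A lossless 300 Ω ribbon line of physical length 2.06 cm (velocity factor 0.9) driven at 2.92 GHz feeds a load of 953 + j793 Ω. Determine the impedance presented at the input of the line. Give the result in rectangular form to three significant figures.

λ = v/f = 0.9·c / 2.92 GHz = 0.0925 m
βl = 2π·l/λ = 2π × 0.223 = 80.2°
tan(βl) = tan(80.2°) = 5.79
Z_in = Z_0·(Z_L + jZ_0·tanβl)/(Z_0 + jZ_L·tanβl)
     = 300·(953 + j2530)/(-4290 + j5520)

Z_in ≈ 60.6 − j98.9 Ω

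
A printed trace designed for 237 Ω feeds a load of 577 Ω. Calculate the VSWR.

Γ = (577 − 237)/(577 + 237) = 0.418
VSWR = (1 + 0.418)/(1 − 0.418)

VSWR ≈ 2.43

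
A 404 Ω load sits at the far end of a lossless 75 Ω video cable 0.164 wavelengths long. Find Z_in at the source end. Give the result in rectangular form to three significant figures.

Z_in ≈ 18.7 − j42.9 Ω

βl = 2π × 0.164 = 59°
tan(βl) = tan(59°) = 1.67
Z_in = Z_0·(Z_L + jZ_0·tanβl)/(Z_0 + jZ_L·tanβl)
     = 75·(404 + j125)/(75 + j673)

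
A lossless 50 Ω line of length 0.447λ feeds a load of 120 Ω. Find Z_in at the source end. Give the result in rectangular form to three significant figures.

βl = 2π × 0.447 = 161°
tan(βl) = tan(161°) = -0.346
Z_in = Z_0·(Z_L + jZ_0·tanβl)/(Z_0 + jZ_L·tanβl)
     = 50·(120 − j17.3)/(50 − j41.5)

Z_in ≈ 79.5 + j48.7 Ω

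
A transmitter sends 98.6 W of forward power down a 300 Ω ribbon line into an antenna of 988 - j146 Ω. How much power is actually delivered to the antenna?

P_delivered ≈ 69.6 W

|Γ| = |(688 − j146)/(1288 − j146)| = 0.543
|Γ|² = 0.294
P_refl = |Γ|²·P_inc = 29 W, P_del = (1 − |Γ|²)·P_inc = 69.6 W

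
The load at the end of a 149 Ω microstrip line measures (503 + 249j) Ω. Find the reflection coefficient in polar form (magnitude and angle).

Γ ≈ 0.62 ∠ 14.2°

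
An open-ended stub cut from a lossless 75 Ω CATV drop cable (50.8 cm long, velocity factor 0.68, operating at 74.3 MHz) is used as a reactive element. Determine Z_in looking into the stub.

λ = v/f = 0.68·c / 74.3 MHz = 2.75 m
βl = 2π·l/λ = 2π × 0.185 = 66.6°
tan(βl) = 2.31
For an open-ended stub, Z_in = −jZ_0·cot(βl) = −jZ_0/tan(βl)

Z_in ≈ −j32.4 Ω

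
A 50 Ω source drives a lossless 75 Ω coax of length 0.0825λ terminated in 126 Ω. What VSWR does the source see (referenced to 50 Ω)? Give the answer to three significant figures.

βl = 2π × 0.0825 = 29.7°
tan(βl) = 0.57
Z_in = Z_0·(Z_L + jZ_0·tanβl)/(Z_0 + jZ_L·tanβl) = 87.1 − j40.6 Ω
Γ_s = (Z_in − Z_s)/(Z_in + Z_s) = (37.1 − j40.6)/(137 − j40.6), |Γ_s| = 0.385
VSWR = (1 + |Γ_s|)/(1 − |Γ_s|)

VSWR ≈ 2.25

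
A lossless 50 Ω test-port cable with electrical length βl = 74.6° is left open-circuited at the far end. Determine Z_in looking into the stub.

Z_in ≈ −j13.8 Ω

tan(βl) = 3.63
For an open-circuited stub, Z_in = −jZ_0·cot(βl) = −jZ_0/tan(βl)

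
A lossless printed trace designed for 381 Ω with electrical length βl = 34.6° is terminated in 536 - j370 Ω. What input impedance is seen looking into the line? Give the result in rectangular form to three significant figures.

Z_in ≈ 212 − j187 Ω

tan(βl) = tan(34.6°) = 0.69
Z_in = Z_0·(Z_L + jZ_0·tanβl)/(Z_0 + jZ_L·tanβl)
     = 381·(536 − j107)/(636 + j370)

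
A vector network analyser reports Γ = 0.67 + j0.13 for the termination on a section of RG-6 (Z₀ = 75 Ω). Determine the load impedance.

Z_L ≈ 318 + j155 Ω

Z_L = Z_0·(1 + Γ)/(1 − Γ) = 75·(1.67 + j0.13)/(0.33 − j0.13)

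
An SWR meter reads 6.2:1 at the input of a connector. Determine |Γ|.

|Γ| ≈ 0.722

|Γ| = (S − 1)/(S + 1) = (6.2 − 1)/(6.2 + 1) = 5.2/7.2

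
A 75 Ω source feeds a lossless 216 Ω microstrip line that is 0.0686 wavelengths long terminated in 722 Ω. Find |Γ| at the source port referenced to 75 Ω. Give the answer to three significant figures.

βl = 2π × 0.0686 = 24.7°
tan(βl) = 0.46
Z_in = Z_0·(Z_L + jZ_0·tanβl)/(Z_0 + jZ_L·tanβl) = 260 − j300 Ω
Γ_s = (Z_in − Z_s)/(Z_in + Z_s) = (185 − j300)/(335 − j300), |Γ_s| = 0.784

|Γ| ≈ 0.784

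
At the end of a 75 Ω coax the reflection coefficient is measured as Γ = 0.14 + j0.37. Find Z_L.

Z_L ≈ 72.2 + j63.3 Ω

Z_L = Z_0·(1 + Γ)/(1 − Γ) = 75·(1.14 + j0.37)/(0.86 − j0.37)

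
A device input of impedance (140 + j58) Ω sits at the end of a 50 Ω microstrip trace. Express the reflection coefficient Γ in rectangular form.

Γ ≈ 0.519 + j0.147

Γ = (Z_L − Z_0)/(Z_L + Z_0) = (90 + j58)/(190 + j58)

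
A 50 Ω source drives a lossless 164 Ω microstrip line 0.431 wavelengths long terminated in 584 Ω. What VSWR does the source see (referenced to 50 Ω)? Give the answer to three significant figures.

VSWR ≈ 9.94

βl = 2π × 0.431 = 155°
tan(βl) = -0.463
Z_in = Z_0·(Z_L + jZ_0·tanβl)/(Z_0 + jZ_L·tanβl) = 191 + j239 Ω
Γ_s = (Z_in − Z_s)/(Z_in + Z_s) = (141 + j239)/(241 + j239), |Γ_s| = 0.817
VSWR = (1 + |Γ_s|)/(1 − |Γ_s|)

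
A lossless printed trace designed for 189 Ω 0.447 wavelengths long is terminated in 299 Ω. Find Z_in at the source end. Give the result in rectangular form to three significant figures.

Z_in ≈ 258 + j75.6 Ω

βl = 2π × 0.447 = 161°
tan(βl) = tan(161°) = -0.346
Z_in = Z_0·(Z_L + jZ_0·tanβl)/(Z_0 + jZ_L·tanβl)
     = 189·(299 − j65.4)/(189 − j103)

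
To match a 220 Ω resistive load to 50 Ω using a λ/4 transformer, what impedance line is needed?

Z_qwt = √(Z_0·R_L) = √(50 × 220) = √11000

Z_qwt ≈ 105 Ω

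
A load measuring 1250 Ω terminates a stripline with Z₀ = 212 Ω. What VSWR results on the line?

Γ = (1250 − 212)/(1250 + 212) = 0.71
VSWR = (1 + 0.71)/(1 − 0.71)

VSWR ≈ 5.9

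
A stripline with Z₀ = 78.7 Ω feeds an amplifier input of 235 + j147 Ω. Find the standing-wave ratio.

Γ = (Z_L − Z_0)/(Z_L + Z_0) = (156.3 + j147)/(313.7 + j147)
|Γ| = 215/346 = 0.619
VSWR = (1 + |Γ|)/(1 − |Γ|) = 1.62/0.381

VSWR ≈ 4.25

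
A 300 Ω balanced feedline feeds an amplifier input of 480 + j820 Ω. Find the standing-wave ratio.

VSWR ≈ 6.75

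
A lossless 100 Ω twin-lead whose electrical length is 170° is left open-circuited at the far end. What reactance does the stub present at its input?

tan(βl) = -0.176
For an open-circuited stub, Z_in = −jZ_0·cot(βl) = −jZ_0/tan(βl)

X_in ≈ 567 Ω (inductive)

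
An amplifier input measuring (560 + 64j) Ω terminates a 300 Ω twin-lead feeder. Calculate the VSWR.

VSWR ≈ 1.9

Γ = (Z_L − Z_0)/(Z_L + Z_0) = (260 + j64)/(860 + j64)
|Γ| = 268/862 = 0.31
VSWR = (1 + |Γ|)/(1 − |Γ|) = 1.31/0.69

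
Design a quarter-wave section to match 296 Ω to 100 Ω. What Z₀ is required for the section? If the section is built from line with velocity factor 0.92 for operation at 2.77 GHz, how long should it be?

Z_qwt ≈ 172 Ω; length ≈ 2.49 cm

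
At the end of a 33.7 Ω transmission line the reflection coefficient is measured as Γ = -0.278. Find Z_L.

Z_L = Z_0·(1 + Γ)/(1 − Γ) = 33.7·(0.722)/(1.28)

Z_L ≈ 19 Ω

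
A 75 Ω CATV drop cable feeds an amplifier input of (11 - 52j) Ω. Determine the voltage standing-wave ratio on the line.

Γ = (Z_L − Z_0)/(Z_L + Z_0) = (-64 − j52)/(86 − j52)
|Γ| = 82.5/100 = 0.821
VSWR = (1 + |Γ|)/(1 − |Γ|) = 1.82/0.179

VSWR ≈ 10.1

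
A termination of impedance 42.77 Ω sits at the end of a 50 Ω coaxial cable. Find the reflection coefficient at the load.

Γ = -0.0779

Γ = (Z_L − Z_0)/(Z_L + Z_0) = (42.77 − 50)/(42.77 + 50) = -7.23/92.77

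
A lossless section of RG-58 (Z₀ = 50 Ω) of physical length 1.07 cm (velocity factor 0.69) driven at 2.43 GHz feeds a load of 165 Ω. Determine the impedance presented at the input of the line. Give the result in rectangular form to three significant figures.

Z_in ≈ 27.6 − j41.3 Ω

λ = v/f = 0.69·c / 2.43 GHz = 0.0852 m
βl = 2π·l/λ = 2π × 0.126 = 45.2°
tan(βl) = tan(45.2°) = 1.01
Z_in = Z_0·(Z_L + jZ_0·tanβl)/(Z_0 + jZ_L·tanβl)
     = 50·(165 + j50.4)/(50 + j166)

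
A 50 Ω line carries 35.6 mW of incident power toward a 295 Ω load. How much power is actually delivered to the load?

Γ = (295 − 50)/(295 + 50) = 0.71
|Γ|² = 0.504
P_refl = |Γ|²·P_inc = 18 mW, P_del = (1 − |Γ|²)·P_inc = 17.6 mW

P_delivered ≈ 17.6 mW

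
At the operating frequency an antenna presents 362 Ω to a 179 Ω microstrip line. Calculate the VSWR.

For a purely resistive load, VSWR = R_L/Z_0 or Z_0/R_L (whichever > 1) = 362/179

VSWR ≈ 2.02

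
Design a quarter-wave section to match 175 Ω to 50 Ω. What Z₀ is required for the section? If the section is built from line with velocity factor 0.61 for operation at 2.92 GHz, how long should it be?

Z_qwt = √(Z_0·R_L) = √(50 × 175) = √8750
λ = 0.61·c/f = 0.0627 m, so l = λ/4 = 0.0157 m

Z_qwt ≈ 93.5 Ω; length ≈ 1.57 cm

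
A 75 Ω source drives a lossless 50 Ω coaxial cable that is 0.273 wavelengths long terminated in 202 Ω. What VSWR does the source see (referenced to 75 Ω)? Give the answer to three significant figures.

βl = 2π × 0.273 = 98.3°
tan(βl) = -6.87
Z_in = Z_0·(Z_L + jZ_0·tanβl)/(Z_0 + jZ_L·tanβl) = 12.6 + j6.82 Ω
Γ_s = (Z_in − Z_s)/(Z_in + Z_s) = (-62.4 + j6.82)/(87.6 + j6.82), |Γ_s| = 0.714
VSWR = (1 + |Γ_s|)/(1 − |Γ_s|)

VSWR ≈ 5.99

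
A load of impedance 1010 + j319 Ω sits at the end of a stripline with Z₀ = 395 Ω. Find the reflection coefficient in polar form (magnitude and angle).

Γ ≈ 0.481 ∠ 14.6°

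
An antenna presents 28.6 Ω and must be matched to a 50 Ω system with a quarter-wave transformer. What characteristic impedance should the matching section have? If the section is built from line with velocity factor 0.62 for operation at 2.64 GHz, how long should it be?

Z_qwt ≈ 37.8 Ω; length ≈ 1.76 cm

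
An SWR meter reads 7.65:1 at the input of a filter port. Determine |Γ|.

|Γ| ≈ 0.769

|Γ| = (S − 1)/(S + 1) = (7.65 − 1)/(7.65 + 1) = 6.65/8.65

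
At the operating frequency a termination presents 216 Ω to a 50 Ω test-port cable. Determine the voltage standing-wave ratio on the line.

Γ = (216 − 50)/(216 + 50) = 0.624
VSWR = (1 + 0.624)/(1 − 0.624)

VSWR ≈ 4.32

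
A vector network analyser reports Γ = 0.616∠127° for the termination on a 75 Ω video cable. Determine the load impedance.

Z_L = Z_0·(1 + Γ)/(1 − Γ) = 75·(0.629 + j0.492)/(1.37 − j0.492)

Z_L ≈ 21.9 + j34.8 Ω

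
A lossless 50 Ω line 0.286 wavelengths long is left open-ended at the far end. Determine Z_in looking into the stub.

Z_in ≈ +j11.5 Ω

βl = 2π × 0.286 = 103°
tan(βl) = -4.35
For an open-ended stub, Z_in = −jZ_0·cot(βl) = −jZ_0/tan(βl)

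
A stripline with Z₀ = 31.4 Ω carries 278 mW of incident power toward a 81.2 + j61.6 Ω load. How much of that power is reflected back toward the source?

P_reflected ≈ 106 mW

|Γ| = |(49.8 + j61.6)/(112.6 + j61.6)| = 0.617
|Γ|² = 0.381
P_refl = |Γ|²·P_inc = 106 mW, P_del = (1 − |Γ|²)·P_inc = 172 mW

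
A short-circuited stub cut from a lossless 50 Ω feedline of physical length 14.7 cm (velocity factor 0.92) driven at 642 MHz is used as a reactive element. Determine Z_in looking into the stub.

λ = v/f = 0.92·c / 642 MHz = 0.43 m
βl = 2π·l/λ = 2π × 0.342 = 123°
tan(βl) = -1.53
For a short-circuited stub, Z_in = jZ_0·tan(βl)

Z_in ≈ −j76.7 Ω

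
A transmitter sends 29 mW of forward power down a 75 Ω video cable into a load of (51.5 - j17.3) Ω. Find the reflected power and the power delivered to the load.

|Γ| = |(-23.5 − j17.3)/(126.5 − j17.3)| = 0.229
|Γ|² = 0.0522
P_refl = |Γ|²·P_inc = 1.51 mW, P_del = (1 − |Γ|²)·P_inc = 27.5 mW

P_reflected ≈ 1.51 mW; P_delivered ≈ 27.5 mW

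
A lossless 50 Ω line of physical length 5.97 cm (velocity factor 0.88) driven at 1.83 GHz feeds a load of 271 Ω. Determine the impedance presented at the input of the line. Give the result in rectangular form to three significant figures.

λ = v/f = 0.88·c / 1.83 GHz = 0.144 m
βl = 2π·l/λ = 2π × 0.414 = 149°
tan(βl) = tan(149°) = -0.601
Z_in = Z_0·(Z_L + jZ_0·tanβl)/(Z_0 + jZ_L·tanβl)
     = 50·(271 − j30.1)/(50 − j163)

Z_in ≈ 31.7 + j73.4 Ω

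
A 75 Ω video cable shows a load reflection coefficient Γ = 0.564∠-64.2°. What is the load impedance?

Z_L ≈ 61.8 − j92.1 Ω

Z_L = Z_0·(1 + Γ)/(1 − Γ) = 75·(1.25 − j0.508)/(0.755 + j0.508)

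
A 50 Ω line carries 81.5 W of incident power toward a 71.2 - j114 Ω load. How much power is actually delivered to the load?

P_delivered ≈ 41.9 W

|Γ| = |(21.2 − j114)/(121.2 − j114)| = 0.697
|Γ|² = 0.486
P_refl = |Γ|²·P_inc = 39.6 W, P_del = (1 − |Γ|²)·P_inc = 41.9 W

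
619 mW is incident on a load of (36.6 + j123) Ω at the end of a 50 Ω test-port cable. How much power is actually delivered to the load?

|Γ| = |(-13.4 + j123)/(86.6 + j123)| = 0.823
|Γ|² = 0.677
P_refl = |Γ|²·P_inc = 419 mW, P_del = (1 − |Γ|²)·P_inc = 200 mW

P_delivered ≈ 200 mW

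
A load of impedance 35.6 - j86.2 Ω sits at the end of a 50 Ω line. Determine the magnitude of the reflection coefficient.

Γ = (Z_L − Z_0)/(Z_L + Z_0) = (-14.4 − j86.2)/(85.6 − j86.2)
|Γ| = 87.4/121

|Γ| ≈ 0.719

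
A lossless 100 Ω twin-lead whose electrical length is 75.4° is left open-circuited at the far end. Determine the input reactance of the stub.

X_in ≈ -26 Ω (capacitive)

tan(βl) = 3.84
For an open-circuited stub, Z_in = −jZ_0·cot(βl) = −jZ_0/tan(βl)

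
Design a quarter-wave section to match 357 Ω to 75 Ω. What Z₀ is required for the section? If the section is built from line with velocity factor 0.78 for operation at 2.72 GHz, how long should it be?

Z_qwt = √(Z_0·R_L) = √(75 × 357) = √26780
λ = 0.78·c/f = 0.086 m, so l = λ/4 = 0.0215 m

Z_qwt ≈ 164 Ω; length ≈ 2.15 cm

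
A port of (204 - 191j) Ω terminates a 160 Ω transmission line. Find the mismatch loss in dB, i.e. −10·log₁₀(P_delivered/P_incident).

Γ = (44 − j191)/(364 − j191), |Γ| = 0.477
|Γ|² = 0.227, so P_del/P_inc = 1 − |Γ|² = 0.773
ML = −10·log₁₀(1 − |Γ|²)

mismatch loss ≈ 1.12 dB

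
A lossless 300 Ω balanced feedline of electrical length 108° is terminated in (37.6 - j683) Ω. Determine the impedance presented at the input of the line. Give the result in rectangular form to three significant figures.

Z_in ≈ 10.9 + j267 Ω

tan(βl) = tan(108°) = -3.08
Z_in = Z_0·(Z_L + jZ_0·tanβl)/(Z_0 + jZ_L·tanβl)
     = 300·(37.6 − j1610)/(-1800 − j116)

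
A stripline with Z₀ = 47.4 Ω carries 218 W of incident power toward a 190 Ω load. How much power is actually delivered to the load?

Γ = (190 − 47.4)/(190 + 47.4) = 0.601
|Γ|² = 0.361
P_refl = |Γ|²·P_inc = 78.7 W, P_del = (1 − |Γ|²)·P_inc = 139 W

P_delivered ≈ 139 W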